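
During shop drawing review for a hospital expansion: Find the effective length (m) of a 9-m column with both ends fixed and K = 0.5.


L_eff = K * L
= 0.5 * 9
= 4.5 m

4.5 m


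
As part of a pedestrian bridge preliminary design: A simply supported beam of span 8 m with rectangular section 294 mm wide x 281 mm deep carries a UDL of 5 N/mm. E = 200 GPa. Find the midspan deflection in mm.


I = 294 * 281^3 / 12 = 543607004.5 mm^4
L = 8000.0 mm, w = 5 N/mm, E = 200000.0 MPa
delta = 5 * w * L^4 / (384 * E * I)
= 5 * 5 * 8000.0^4 / (384 * 200000.0 * 543607004.5)
= 2.4528 mm

2.4528 mm


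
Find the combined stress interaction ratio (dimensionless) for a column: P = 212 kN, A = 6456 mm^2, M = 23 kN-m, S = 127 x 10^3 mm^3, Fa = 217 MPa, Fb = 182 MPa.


f_a = P / A = 212000.0 / 6456 = 32.8377 MPa
f_b = M / S = 23000000.0 / 127000.0 = 181.1024 MPa
Ratio = f_a / Fa + f_b / Fb
= 32.8377 / 217 + 181.1024 / 182
= 1.1464 (dimensionless)

1.1464 (dimensionless)


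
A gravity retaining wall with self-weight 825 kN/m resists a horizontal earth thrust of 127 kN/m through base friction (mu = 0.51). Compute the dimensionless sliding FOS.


Resisting force = mu * W = 0.51 * 825 = 420.75 kN/m
FOS = Resisting / Driving = 420.75 / 127
= 3.313 (dimensionless)

3.313 (dimensionless)


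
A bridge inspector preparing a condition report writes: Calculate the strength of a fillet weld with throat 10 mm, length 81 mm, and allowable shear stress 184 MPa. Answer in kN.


Strength = throat * length * allowable stress
= 10 * 81 * 184 N
= 149040 N
= 149.04 kN

149.04 kN


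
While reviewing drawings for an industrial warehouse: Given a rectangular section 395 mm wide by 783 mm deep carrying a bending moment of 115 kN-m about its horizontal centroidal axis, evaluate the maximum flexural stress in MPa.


I = b * h^3 / 12 = 395 * 783^3 / 12 = 15801602613.75 mm^4
y = h / 2 = 783 / 2 = 391.5 mm
M = 115 kN-m = 115000000.0 N-mm
sigma = M * y / I = 115000000.0 * 391.5 / 15801602613.75
= 2.85 MPa

2.85 MPa


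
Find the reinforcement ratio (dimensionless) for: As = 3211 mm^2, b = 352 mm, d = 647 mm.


rho = As / (b * d)
= 3211 / (352 * 647)
= 3211 / 227744
= 0.014099 (dimensionless)

0.014099 (dimensionless)


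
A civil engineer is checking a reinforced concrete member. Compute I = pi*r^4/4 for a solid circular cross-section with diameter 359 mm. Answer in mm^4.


r = d / 2 = 359 / 2 = 179.5 mm
I = pi * r^4 / 4 = pi * 179.5^4 / 4
= 815356791.54 mm^4

815356791.54 mm^4


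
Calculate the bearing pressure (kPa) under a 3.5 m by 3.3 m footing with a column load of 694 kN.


A = 3.5 * 3.3 = 11.55 m^2
q = P / A = 694 / 11.55
= 60.0866 kPa

60.0866 kPa


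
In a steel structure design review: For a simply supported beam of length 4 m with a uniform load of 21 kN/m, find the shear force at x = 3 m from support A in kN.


R_A = w * L / 2 = 21 * 4 / 2 = 42.0 kN
V(x) = R_A - w * x = 42.0 - 21 * 3
= -21.0 kN

-21.0 kN


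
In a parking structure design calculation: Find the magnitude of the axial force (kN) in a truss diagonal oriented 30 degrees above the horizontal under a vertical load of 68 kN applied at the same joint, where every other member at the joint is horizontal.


At the joint, only the diagonal has a vertical component, so vertical equilibrium gives:
F * sin(30) = 68
F = 68 / sin(30)
= 68 / 0.5
= 136.0 kN

136.0 kN


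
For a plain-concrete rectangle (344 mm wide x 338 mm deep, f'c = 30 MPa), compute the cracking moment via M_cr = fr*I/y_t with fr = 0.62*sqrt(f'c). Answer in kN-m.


fr = 0.62 * sqrt(30) = 0.62 * 5.4772 = 3.3959 MPa
I = 344 * 338^3 / 12 = 1106948197.33 mm^4
y_t = 169.0 mm
M_cr = fr * I / y_t = 3.3959 * 1106948197.33 / 169.0 N-mm
= 22.243 kN-m

22.243 kN-m


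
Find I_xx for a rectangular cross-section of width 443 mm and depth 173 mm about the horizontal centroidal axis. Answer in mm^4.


I = b * h^3 / 12
= 443 * 173^3 / 12
= 443 * 5177717 / 12
= 191144052.58 mm^4

191144052.58 mm^4


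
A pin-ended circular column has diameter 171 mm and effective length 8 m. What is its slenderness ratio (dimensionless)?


Radius of gyration r = d / 4 = 171 / 4 = 42.75 mm
L_eff = 8000.0 mm
Slenderness ratio = L / r = 8000.0 / 42.75 = 187.13 (dimensionless)

187.13 (dimensionless)


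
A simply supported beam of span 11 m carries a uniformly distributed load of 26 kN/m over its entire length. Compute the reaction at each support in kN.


Total load = w * L = 26 * 11 = 286 kN
By symmetry, each reaction R = total / 2 = 286 / 2 = 143.0 kN

143.0 kN


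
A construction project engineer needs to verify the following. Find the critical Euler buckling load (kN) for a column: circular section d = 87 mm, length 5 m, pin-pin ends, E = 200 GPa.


I = pi * d^4 / 64 = 2812204.57 mm^4
L = 5000.0 mm
P_cr = pi^2 * E * I / L^2
= 9.8696 * 200000.0 * 2812204.57 / 5000.0^2
= 222042.77 N = 222.0428 kN

222.0428 kN


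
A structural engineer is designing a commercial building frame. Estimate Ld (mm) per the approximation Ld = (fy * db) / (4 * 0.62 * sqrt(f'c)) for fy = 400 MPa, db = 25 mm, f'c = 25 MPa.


Ld = (fy * db) / (4 * 0.62 * sqrt(f'c))
= (400 * 25) / (4 * 0.62 * sqrt(25))
= 10000 / 12.4
= 806.45 mm

806.45 mm


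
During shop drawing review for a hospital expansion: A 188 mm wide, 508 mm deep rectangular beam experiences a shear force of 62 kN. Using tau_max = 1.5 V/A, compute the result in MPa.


A = b * h = 188 * 508 = 95504 mm^2
V = 62 kN = 62000.0 N
tau_max = 1.5 * V / A = 1.5 * 62000.0 / 95504
= 0.9738 MPa

0.9738 MPa


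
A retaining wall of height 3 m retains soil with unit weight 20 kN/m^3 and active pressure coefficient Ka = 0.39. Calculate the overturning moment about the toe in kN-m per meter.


Pa = 0.5 * Ka * gamma * H^2
= 0.5 * 0.39 * 20 * 3^2
= 35.1 kN/m
Arm = H / 3 = 3 / 3 = 1.0 m
Mo = Pa * arm = Pa * H / 3 = 35.1 * 3 / 3 = 35.1 kN-m/m

35.1 kN-m/m


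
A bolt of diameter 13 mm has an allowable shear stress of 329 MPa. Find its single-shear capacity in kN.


A = pi * d^2 / 4 = pi * 13^2 / 4 = 132.7323 mm^2
V = f_v * A / 1000 = 329 * 132.7323 / 1000
= 43.6689 kN

43.6689 kN


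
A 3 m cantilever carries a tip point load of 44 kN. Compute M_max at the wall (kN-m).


For a cantilever with a point load at the free end:
M_max = P * L = 44 * 3 = 132 kN-m

132 kN-m


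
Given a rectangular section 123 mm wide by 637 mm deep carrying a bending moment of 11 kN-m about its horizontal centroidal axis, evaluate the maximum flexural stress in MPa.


I = b * h^3 / 12 = 123 * 637^3 / 12 = 2649367243.25 mm^4
y = h / 2 = 637 / 2 = 318.5 mm
M = 11 kN-m = 11000000.0 N-mm
sigma = M * y / I = 11000000.0 * 318.5 / 2649367243.25
= 1.32 MPa

1.32 MPa


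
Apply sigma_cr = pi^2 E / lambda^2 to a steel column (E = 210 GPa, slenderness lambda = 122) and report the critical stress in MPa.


sigma_cr = pi^2 * E / lambda^2
= 9.8696 * 210000.0 / 122^2
= 9.8696 * 210000.0 / 14884
= 139.2513 MPa

139.2513 MPa


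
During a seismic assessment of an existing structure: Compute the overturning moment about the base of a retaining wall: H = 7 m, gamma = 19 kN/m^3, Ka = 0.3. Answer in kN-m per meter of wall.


Pa = 0.5 * Ka * gamma * H^2
= 0.5 * 0.3 * 19 * 7^2
= 139.65 kN/m
Arm = H / 3 = 7 / 3 = 2.3333 m
Mo = Pa * arm = Pa * H / 3 = 139.65 * 7 / 3 = 325.85 kN-m/m

325.85 kN-m/m


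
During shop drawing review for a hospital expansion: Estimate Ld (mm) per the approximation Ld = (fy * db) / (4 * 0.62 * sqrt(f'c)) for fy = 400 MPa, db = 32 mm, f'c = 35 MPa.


Ld = (fy * db) / (4 * 0.62 * sqrt(f'c))
= (400 * 32) / (4 * 0.62 * sqrt(35))
= 12800 / 14.6719
= 872.42 mm

872.42 mm


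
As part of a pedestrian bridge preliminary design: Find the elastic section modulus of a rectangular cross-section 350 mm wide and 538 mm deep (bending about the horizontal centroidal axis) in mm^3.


S = b * h^2 / 6
= 350 * 538^2 / 6
= 350 * 289444 / 6
= 16884233.33 mm^3

16884233.33 mm^3


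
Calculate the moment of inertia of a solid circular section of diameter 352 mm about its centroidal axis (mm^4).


r = d / 2 = 352 / 2 = 176.0 mm
I = pi * r^4 / 4 = pi * 176.0^4 / 4
= 753599414.95 mm^4

753599414.95 mm^4


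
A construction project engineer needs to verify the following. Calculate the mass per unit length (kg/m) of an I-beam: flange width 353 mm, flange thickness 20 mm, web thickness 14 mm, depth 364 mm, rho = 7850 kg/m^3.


A_flanges = 2 * 353 * 20 = 14120 mm^2
A_web = (364 - 2 * 20) * 14 = 4536 mm^2
A_total = 14120 + 4536 = 18656 mm^2 = 0.018656 m^2
Weight = rho * A = 7850 * 0.018656 = 146.4496 kg/m

146.4496 kg/m


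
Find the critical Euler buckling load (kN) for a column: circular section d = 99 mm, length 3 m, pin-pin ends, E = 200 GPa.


I = pi * d^4 / 64 = 4715314.64 mm^4
L = 3000.0 mm
P_cr = pi^2 * E * I / L^2
= 9.8696 * 200000.0 * 4715314.64 / 3000.0^2
= 1034184.22 N = 1034.1842 kN

1034.1842 kN


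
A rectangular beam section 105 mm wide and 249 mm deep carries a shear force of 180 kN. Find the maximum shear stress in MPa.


A = b * h = 105 * 249 = 26145 mm^2
V = 180 kN = 180000.0 N
tau_max = 1.5 * V / A = 1.5 * 180000.0 / 26145
= 10.327 MPa

10.327 MPa


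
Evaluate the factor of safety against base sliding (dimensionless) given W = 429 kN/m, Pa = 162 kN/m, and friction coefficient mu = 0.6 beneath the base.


Resisting force = mu * W = 0.6 * 429 = 257.4 kN/m
FOS = Resisting / Driving = 257.4 / 162
= 1.5889 (dimensionless)

1.5889 (dimensionless)


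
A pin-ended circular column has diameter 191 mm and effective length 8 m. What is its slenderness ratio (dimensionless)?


Radius of gyration r = d / 4 = 191 / 4 = 47.75 mm
L_eff = 8000.0 mm
Slenderness ratio = L / r = 8000.0 / 47.75 = 167.54 (dimensionless)

167.54 (dimensionless)


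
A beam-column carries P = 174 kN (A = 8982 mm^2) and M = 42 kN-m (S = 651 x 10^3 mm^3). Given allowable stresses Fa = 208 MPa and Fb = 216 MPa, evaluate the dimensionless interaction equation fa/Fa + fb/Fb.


f_a = P / A = 174000.0 / 8982 = 19.3721 MPa
f_b = M / S = 42000000.0 / 651000.0 = 64.5161 MPa
Ratio = f_a / Fa + f_b / Fb
= 19.3721 / 208 + 64.5161 / 216
= 0.3918 (dimensionless)

0.3918 (dimensionless)


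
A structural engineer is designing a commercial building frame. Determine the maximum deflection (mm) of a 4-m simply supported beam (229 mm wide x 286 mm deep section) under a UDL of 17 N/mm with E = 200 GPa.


I = 229 * 286^3 / 12 = 446428935.33 mm^4
L = 4000.0 mm, w = 17 N/mm, E = 200000.0 MPa
delta = 5 * w * L^4 / (384 * E * I)
= 5 * 17 * 4000.0^4 / (384 * 200000.0 * 446428935.33)
= 0.6347 mm

0.6347 mm


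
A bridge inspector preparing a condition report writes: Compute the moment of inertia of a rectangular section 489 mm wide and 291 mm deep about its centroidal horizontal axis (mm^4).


I = b * h^3 / 12
= 489 * 291^3 / 12
= 489 * 24642171 / 12
= 1004168468.25 mm^4

1004168468.25 mm^4


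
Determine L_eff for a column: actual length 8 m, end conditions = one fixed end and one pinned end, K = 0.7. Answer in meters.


L_eff = K * L
= 0.7 * 8
= 5.6 m

5.6 m


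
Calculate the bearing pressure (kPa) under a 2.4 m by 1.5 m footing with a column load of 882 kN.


A = 2.4 * 1.5 = 3.6 m^2
q = P / A = 882 / 3.6
= 245.0 kPa

245.0 kPa


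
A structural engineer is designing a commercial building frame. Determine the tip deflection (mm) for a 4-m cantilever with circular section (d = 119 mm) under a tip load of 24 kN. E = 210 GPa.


I = pi * d^4 / 64 = pi * 119^4 / 64 = 9843685.83 mm^4
L = 4000.0 mm, P = 24000.0 N, E = 210000.0 MPa
delta = P * L^3 / (3 * E * I)
= 24000.0 * 4000.0^3 / (3 * 210000.0 * 9843685.83)
= 247.6811 mm

247.6811 mm


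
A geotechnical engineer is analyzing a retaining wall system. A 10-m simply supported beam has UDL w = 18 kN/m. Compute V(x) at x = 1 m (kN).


R_A = w * L / 2 = 18 * 10 / 2 = 90.0 kN
V(x) = R_A - w * x = 90.0 - 18 * 1
= 72.0 kN

72.0 kN


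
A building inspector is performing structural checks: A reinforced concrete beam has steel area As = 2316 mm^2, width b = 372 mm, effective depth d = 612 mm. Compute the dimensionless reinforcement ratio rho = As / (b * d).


rho = As / (b * d)
= 2316 / (372 * 612)
= 2316 / 227664
= 0.010173 (dimensionless)

0.010173 (dimensionless)


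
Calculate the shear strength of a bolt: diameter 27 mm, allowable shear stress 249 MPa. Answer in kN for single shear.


A = pi * d^2 / 4 = pi * 27^2 / 4 = 572.5553 mm^2
V = f_v * A / 1000 = 249 * 572.5553 / 1000
= 142.5663 kN

142.5663 kN


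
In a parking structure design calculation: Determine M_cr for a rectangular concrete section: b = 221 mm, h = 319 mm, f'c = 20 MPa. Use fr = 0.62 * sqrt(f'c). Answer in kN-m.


fr = 0.62 * sqrt(20) = 0.62 * 4.4721 = 2.7727 MPa
I = 221 * 319^3 / 12 = 597837394.92 mm^4
y_t = 159.5 mm
M_cr = fr * I / y_t = 2.7727 * 597837394.92 / 159.5 N-mm
= 10.3927 kN-m

10.3927 kN-m


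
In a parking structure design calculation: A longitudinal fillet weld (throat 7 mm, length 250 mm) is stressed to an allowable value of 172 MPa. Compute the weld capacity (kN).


Strength = throat * length * allowable stress
= 7 * 250 * 172 N
= 301000 N
= 301.0 kN

301.0 kN


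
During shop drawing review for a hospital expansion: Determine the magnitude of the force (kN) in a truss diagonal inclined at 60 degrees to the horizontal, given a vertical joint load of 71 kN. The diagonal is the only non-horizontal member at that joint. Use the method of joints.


At the joint, only the diagonal has a vertical component, so vertical equilibrium gives:
F * sin(60) = 71
F = 71 / sin(60)
= 71 / 0.866025
= 81.98 kN

81.98 kN


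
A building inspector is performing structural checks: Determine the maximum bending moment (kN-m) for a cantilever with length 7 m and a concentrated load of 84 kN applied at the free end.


For a cantilever with a point load at the free end:
M_max = P * L = 84 * 7 = 588 kN-m

588 kN-m


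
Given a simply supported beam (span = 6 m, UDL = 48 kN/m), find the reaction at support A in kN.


Total load = w * L = 48 * 6 = 288 kN
By symmetry, each reaction R = total / 2 = 288 / 2 = 144.0 kN

144.0 kN


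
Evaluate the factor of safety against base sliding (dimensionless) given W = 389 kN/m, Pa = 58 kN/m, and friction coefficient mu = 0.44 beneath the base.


Resisting force = mu * W = 0.44 * 389 = 171.16 kN/m
FOS = Resisting / Driving = 171.16 / 58
= 2.951 (dimensionless)

2.951 (dimensionless)


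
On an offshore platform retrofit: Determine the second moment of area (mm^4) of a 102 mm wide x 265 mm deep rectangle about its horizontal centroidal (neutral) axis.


I = b * h^3 / 12
= 102 * 265^3 / 12
= 102 * 18609625 / 12
= 158181812.5 mm^4

158181812.5 mm^4


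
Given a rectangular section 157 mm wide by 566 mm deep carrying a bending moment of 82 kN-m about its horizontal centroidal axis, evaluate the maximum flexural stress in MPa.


I = b * h^3 / 12 = 157 * 566^3 / 12 = 2372289572.67 mm^4
y = h / 2 = 566 / 2 = 283.0 mm
M = 82 kN-m = 82000000.0 N-mm
sigma = M * y / I = 82000000.0 * 283.0 / 2372289572.67
= 9.78 MPa

9.78 MPa


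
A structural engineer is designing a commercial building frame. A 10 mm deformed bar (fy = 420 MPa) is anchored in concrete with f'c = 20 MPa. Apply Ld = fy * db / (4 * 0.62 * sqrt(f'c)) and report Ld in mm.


Ld = (fy * db) / (4 * 0.62 * sqrt(f'c))
= (420 * 10) / (4 * 0.62 * sqrt(20))
= 4200 / 11.0909
= 378.69 mm

378.69 mm


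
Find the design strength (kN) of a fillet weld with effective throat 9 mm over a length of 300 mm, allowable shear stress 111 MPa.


Strength = throat * length * allowable stress
= 9 * 300 * 111 N
= 299700 N
= 299.7 kN

299.7 kN


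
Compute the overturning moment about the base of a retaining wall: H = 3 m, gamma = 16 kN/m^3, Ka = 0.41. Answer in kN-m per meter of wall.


Pa = 0.5 * Ka * gamma * H^2
= 0.5 * 0.41 * 16 * 3^2
= 29.52 kN/m
Arm = H / 3 = 3 / 3 = 1.0 m
Mo = Pa * arm = Pa * H / 3 = 29.52 * 3 / 3 = 29.52 kN-m/m

29.52 kN-m/m


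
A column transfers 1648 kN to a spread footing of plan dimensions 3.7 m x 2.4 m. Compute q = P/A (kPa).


A = 3.7 * 2.4 = 8.88 m^2
q = P / A = 1648 / 8.88
= 185.5856 kPa

185.5856 kPa


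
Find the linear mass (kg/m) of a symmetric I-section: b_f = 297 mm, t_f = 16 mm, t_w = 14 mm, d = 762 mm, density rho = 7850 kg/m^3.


A_flanges = 2 * 297 * 16 = 9504 mm^2
A_web = (762 - 2 * 16) * 14 = 10220 mm^2
A_total = 9504 + 10220 = 19724 mm^2 = 0.019724 m^2
Weight = rho * A = 7850 * 0.019724 = 154.8334 kg/m

154.8334 kg/m


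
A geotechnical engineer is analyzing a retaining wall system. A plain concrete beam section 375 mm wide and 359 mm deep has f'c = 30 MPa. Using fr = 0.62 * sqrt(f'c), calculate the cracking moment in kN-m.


fr = 0.62 * sqrt(30) = 0.62 * 5.4772 = 3.3959 MPa
I = 375 * 359^3 / 12 = 1445883718.75 mm^4
y_t = 179.5 mm
M_cr = fr * I / y_t = 3.3959 * 1445883718.75 / 179.5 N-mm
= 27.354 kN-m

27.354 kN-m


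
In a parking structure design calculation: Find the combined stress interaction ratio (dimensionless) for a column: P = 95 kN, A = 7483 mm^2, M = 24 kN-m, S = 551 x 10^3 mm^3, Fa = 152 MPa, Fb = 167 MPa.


f_a = P / A = 95000.0 / 7483 = 12.6954 MPa
f_b = M / S = 24000000.0 / 551000.0 = 43.5572 MPa
Ratio = f_a / Fa + f_b / Fb
= 12.6954 / 152 + 43.5572 / 167
= 0.3443 (dimensionless)

0.3443 (dimensionless)


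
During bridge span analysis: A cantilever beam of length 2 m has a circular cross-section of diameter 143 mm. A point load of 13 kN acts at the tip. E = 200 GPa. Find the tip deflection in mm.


I = pi * d^4 / 64 = pi * 143^4 / 64 = 20526459.59 mm^4
L = 2000.0 mm, P = 13000.0 N, E = 200000.0 MPa
delta = P * L^3 / (3 * E * I)
= 13000.0 * 2000.0^3 / (3 * 200000.0 * 20526459.59)
= 8.4444 mm

8.4444 mm


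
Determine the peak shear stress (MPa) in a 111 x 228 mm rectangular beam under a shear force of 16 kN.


A = b * h = 111 * 228 = 25308 mm^2
V = 16 kN = 16000.0 N
tau_max = 1.5 * V / A = 1.5 * 16000.0 / 25308
= 0.9483 MPa

0.9483 MPa


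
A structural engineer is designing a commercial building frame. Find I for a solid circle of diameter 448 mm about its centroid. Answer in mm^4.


r = d / 2 = 448 / 2 = 224.0 mm
I = pi * r^4 / 4 = pi * 224.0^4 / 4
= 1977342744.66 mm^4

1977342744.66 mm^4


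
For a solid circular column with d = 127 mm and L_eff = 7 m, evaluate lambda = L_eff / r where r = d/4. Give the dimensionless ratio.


Radius of gyration r = d / 4 = 127 / 4 = 31.75 mm
L_eff = 7000.0 mm
Slenderness ratio = L / r = 7000.0 / 31.75 = 220.47 (dimensionless)

220.47 (dimensionless)


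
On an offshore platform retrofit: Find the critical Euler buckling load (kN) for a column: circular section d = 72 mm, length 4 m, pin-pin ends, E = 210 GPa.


I = pi * d^4 / 64 = 1319167.32 mm^4
L = 4000.0 mm
P_cr = pi^2 * E * I / L^2
= 9.8696 * 210000.0 * 1319167.32 / 4000.0^2
= 170883.03 N = 170.883 kN

170.883 kN


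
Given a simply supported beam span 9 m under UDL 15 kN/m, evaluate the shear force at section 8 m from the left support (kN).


R_A = w * L / 2 = 15 * 9 / 2 = 67.5 kN
V(x) = R_A - w * x = 67.5 - 15 * 8
= -52.5 kN

-52.5 kN


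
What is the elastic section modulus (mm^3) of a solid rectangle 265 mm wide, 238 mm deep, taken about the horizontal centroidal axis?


S = b * h^2 / 6
= 265 * 238^2 / 6
= 265 * 56644 / 6
= 2501776.67 mm^3

2501776.67 mm^3


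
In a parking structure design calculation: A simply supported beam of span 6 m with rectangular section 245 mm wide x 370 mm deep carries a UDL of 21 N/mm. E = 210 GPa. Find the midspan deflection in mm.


I = 245 * 370^3 / 12 = 1034165416.67 mm^4
L = 6000.0 mm, w = 21 N/mm, E = 210000.0 MPa
delta = 5 * w * L^4 / (384 * E * I)
= 5 * 21 * 6000.0^4 / (384 * 210000.0 * 1034165416.67)
= 1.6318 mm

1.6318 mm


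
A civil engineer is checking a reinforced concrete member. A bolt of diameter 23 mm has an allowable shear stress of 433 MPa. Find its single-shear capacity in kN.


A = pi * d^2 / 4 = pi * 23^2 / 4 = 415.4756 mm^2
V = f_v * A / 1000 = 433 * 415.4756 / 1000
= 179.9009 kN

179.9009 kN


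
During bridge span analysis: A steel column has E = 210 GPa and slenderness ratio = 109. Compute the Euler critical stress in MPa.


sigma_cr = pi^2 * E / lambda^2
= 9.8696 * 210000.0 / 109^2
= 9.8696 * 210000.0 / 11881
= 174.448 MPa

174.448 MPa


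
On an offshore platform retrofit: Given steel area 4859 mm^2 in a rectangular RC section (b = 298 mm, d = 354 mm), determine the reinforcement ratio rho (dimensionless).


rho = As / (b * d)
= 4859 / (298 * 354)
= 4859 / 105492
= 0.04606 (dimensionless)

0.04606 (dimensionless)


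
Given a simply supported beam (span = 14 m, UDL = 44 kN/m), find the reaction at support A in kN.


Total load = w * L = 44 * 14 = 616 kN
By symmetry, each reaction R = total / 2 = 616 / 2 = 308.0 kN

308.0 kN


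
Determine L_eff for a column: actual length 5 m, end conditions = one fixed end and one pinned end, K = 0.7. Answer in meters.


L_eff = K * L
= 0.7 * 5
= 3.5 m

3.5 m


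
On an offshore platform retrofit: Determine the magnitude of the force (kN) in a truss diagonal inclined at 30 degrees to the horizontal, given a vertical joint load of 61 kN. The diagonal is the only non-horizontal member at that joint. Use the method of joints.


At the joint, only the diagonal has a vertical component, so vertical equilibrium gives:
F * sin(30) = 61
F = 61 / sin(30)
= 61 / 0.5
= 122.0 kN

122.0 kN


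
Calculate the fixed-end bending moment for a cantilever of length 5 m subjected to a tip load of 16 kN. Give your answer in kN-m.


For a cantilever with a point load at the free end:
M_max = P * L = 16 * 5 = 80 kN-m

80 kN-m


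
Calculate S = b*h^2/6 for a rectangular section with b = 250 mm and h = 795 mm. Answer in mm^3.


S = b * h^2 / 6
= 250 * 795^2 / 6
= 250 * 632025 / 6
= 26334375.0 mm^3

26334375.0 mm^3


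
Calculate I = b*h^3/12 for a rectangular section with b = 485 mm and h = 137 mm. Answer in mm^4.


I = b * h^3 / 12
= 485 * 137^3 / 12
= 485 * 2571353 / 12
= 103925517.08 mm^4

103925517.08 mm^4


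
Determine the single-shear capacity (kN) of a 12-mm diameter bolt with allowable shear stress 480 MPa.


A = pi * d^2 / 4 = pi * 12^2 / 4 = 113.0973 mm^2
V = f_v * A / 1000 = 480 * 113.0973 / 1000
= 54.2867 kN

54.2867 kN


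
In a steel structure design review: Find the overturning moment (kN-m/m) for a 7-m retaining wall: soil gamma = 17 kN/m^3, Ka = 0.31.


Pa = 0.5 * Ka * gamma * H^2
= 0.5 * 0.31 * 17 * 7^2
= 129.115 kN/m
Arm = H / 3 = 7 / 3 = 2.3333 m
Mo = Pa * arm = Pa * H / 3 = 129.115 * 7 / 3 = 301.2683 kN-m/m

301.2683 kN-m/m


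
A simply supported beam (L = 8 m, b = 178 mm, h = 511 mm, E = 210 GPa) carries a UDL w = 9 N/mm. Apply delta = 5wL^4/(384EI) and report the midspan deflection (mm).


I = 178 * 511^3 / 12 = 1979253659.83 mm^4
L = 8000.0 mm, w = 9 N/mm, E = 210000.0 MPa
delta = 5 * w * L^4 / (384 * E * I)
= 5 * 9 * 8000.0^4 / (384 * 210000.0 * 1979253659.83)
= 1.1548 mm

1.1548 mm


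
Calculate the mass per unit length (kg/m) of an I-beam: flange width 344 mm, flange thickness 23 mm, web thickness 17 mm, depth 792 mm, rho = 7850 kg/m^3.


A_flanges = 2 * 344 * 23 = 15824 mm^2
A_web = (792 - 2 * 23) * 17 = 12682 mm^2
A_total = 15824 + 12682 = 28506 mm^2 = 0.028506 m^2
Weight = rho * A = 7850 * 0.028506 = 223.7721 kg/m

223.7721 kg/m


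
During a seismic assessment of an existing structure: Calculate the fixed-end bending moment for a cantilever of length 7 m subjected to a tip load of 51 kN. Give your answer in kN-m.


For a cantilever with a point load at the free end:
M_max = P * L = 51 * 7 = 357 kN-m

357 kN-m


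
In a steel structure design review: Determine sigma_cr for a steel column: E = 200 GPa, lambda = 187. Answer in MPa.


sigma_cr = pi^2 * E / lambda^2
= 9.8696 * 200000.0 / 187^2
= 9.8696 * 200000.0 / 34969
= 56.4477 MPa

56.4477 MPa


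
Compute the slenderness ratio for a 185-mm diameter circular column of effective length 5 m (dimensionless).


Radius of gyration r = d / 4 = 185 / 4 = 46.25 mm
L_eff = 5000.0 mm
Slenderness ratio = L / r = 5000.0 / 46.25 = 108.11 (dimensionless)

108.11 (dimensionless)


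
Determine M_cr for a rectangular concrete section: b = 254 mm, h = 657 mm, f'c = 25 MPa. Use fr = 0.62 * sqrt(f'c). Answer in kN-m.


fr = 0.62 * sqrt(25) = 0.62 * 5.0 = 3.1 MPa
I = 254 * 657^3 / 12 = 6002726818.5 mm^4
y_t = 328.5 mm
M_cr = fr * I / y_t = 3.1 * 6002726818.5 / 328.5 N-mm
= 56.6467 kN-m

56.6467 kN-m


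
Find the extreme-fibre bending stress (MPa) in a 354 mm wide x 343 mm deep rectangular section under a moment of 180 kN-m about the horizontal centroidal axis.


I = b * h^3 / 12 = 354 * 343^3 / 12 = 1190431406.5 mm^4
y = h / 2 = 343 / 2 = 171.5 mm
M = 180 kN-m = 180000000.0 N-mm
sigma = M * y / I = 180000000.0 * 171.5 / 1190431406.5
= 25.93 MPa

25.93 MPa


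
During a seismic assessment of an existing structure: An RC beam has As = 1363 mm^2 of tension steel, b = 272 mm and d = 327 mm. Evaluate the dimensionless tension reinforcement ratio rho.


rho = As / (b * d)
= 1363 / (272 * 327)
= 1363 / 88944
= 0.015324 (dimensionless)

0.015324 (dimensionless)


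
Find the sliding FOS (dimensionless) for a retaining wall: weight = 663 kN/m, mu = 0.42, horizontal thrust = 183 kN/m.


Resisting force = mu * W = 0.42 * 663 = 278.46 kN/m
FOS = Resisting / Driving = 278.46 / 183
= 1.5216 (dimensionless)

1.5216 (dimensionless)


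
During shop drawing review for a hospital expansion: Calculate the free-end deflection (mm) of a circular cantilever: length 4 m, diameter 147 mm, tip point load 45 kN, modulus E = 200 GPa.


I = pi * d^4 / 64 = pi * 147^4 / 64 = 22921299.6 mm^4
L = 4000.0 mm, P = 45000.0 N, E = 200000.0 MPa
delta = P * L^3 / (3 * E * I)
= 45000.0 * 4000.0^3 / (3 * 200000.0 * 22921299.6)
= 209.4122 mm

209.4122 mm


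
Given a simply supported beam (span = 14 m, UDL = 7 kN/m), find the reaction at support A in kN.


Total load = w * L = 7 * 14 = 98 kN
By symmetry, each reaction R = total / 2 = 98 / 2 = 49.0 kN

49.0 kN


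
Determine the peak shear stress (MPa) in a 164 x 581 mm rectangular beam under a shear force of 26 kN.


A = b * h = 164 * 581 = 95284 mm^2
V = 26 kN = 26000.0 N
tau_max = 1.5 * V / A = 1.5 * 26000.0 / 95284
= 0.4093 MPa

0.4093 MPa


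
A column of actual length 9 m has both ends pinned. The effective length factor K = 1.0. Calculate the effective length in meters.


L_eff = K * L
= 1.0 * 9
= 9.0 m

9.0 m


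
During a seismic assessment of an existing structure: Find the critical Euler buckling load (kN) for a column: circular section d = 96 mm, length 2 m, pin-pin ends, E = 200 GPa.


I = pi * d^4 / 64 = 4169220.18 mm^4
L = 2000.0 mm
P_cr = pi^2 * E * I / L^2
= 9.8696 * 200000.0 * 4169220.18 / 2000.0^2
= 2057427.69 N = 2057.4277 kN

2057.4277 kN


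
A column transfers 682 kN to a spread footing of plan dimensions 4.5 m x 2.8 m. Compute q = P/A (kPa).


A = 4.5 * 2.8 = 12.6 m^2
q = P / A = 682 / 12.6
= 54.127 kPa

54.127 kPa


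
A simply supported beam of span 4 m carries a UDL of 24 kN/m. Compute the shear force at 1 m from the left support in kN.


R_A = w * L / 2 = 24 * 4 / 2 = 48.0 kN
V(x) = R_A - w * x = 48.0 - 24 * 1
= 24.0 kN

24.0 kN


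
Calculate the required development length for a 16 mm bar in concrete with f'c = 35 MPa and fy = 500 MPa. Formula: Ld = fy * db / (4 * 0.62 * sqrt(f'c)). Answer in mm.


Ld = (fy * db) / (4 * 0.62 * sqrt(f'c))
= (500 * 16) / (4 * 0.62 * sqrt(35))
= 8000 / 14.6719
= 545.26 mm

545.26 mm


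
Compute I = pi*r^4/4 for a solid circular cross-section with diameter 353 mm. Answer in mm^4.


r = d / 2 = 353 / 2 = 176.5 mm
I = pi * r^4 / 4 = pi * 176.5^4 / 4
= 762199606.57 mm^4

762199606.57 mm^4


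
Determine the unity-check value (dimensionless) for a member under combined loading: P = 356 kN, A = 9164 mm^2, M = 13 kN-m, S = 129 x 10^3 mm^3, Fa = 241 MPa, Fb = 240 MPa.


f_a = P / A = 356000.0 / 9164 = 38.8477 MPa
f_b = M / S = 13000000.0 / 129000.0 = 100.7752 MPa
Ratio = f_a / Fa + f_b / Fb
= 38.8477 / 241 + 100.7752 / 240
= 0.5811 (dimensionless)

0.5811 (dimensionless)


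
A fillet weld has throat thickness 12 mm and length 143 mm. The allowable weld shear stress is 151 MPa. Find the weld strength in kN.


Strength = throat * length * allowable stress
= 12 * 143 * 151 N
= 259116 N
= 259.12 kN

259.12 kN


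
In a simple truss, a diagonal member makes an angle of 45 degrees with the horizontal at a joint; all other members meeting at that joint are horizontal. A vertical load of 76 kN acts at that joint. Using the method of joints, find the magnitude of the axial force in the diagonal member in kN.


At the joint, only the diagonal has a vertical component, so vertical equilibrium gives:
F * sin(45) = 76
F = 76 / sin(45)
= 76 / 0.707107
= 107.48 kN

107.48 kN


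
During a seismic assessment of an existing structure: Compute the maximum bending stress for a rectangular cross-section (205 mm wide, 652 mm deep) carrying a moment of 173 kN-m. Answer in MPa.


I = b * h^3 / 12 = 205 * 652^3 / 12 = 4734950053.33 mm^4
y = h / 2 = 652 / 2 = 326.0 mm
M = 173 kN-m = 173000000.0 N-mm
sigma = M * y / I = 173000000.0 * 326.0 / 4734950053.33
= 11.91 MPa

11.91 MPa


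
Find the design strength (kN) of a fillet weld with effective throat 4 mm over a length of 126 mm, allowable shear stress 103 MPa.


Strength = throat * length * allowable stress
= 4 * 126 * 103 N
= 51912 N
= 51.91 kN

51.91 kN


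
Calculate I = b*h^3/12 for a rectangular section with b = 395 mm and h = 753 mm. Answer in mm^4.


I = b * h^3 / 12
= 395 * 753^3 / 12
= 395 * 426957777 / 12
= 14054026826.25 mm^4

14054026826.25 mm^4


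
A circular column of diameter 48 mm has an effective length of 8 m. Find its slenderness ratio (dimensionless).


Radius of gyration r = d / 4 = 48 / 4 = 12.0 mm
L_eff = 8000.0 mm
Slenderness ratio = L / r = 8000.0 / 12.0 = 666.67 (dimensionless)

666.67 (dimensionless)


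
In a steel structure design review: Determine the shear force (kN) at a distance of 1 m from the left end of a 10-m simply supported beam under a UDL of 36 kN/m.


R_A = w * L / 2 = 36 * 10 / 2 = 180.0 kN
V(x) = R_A - w * x = 180.0 - 36 * 1
= 144.0 kN

144.0 kN


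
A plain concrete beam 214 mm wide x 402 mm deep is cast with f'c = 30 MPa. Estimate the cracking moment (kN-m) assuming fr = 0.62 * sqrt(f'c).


fr = 0.62 * sqrt(30) = 0.62 * 5.4772 = 3.3959 MPa
I = 214 * 402^3 / 12 = 1158539076.0 mm^4
y_t = 201.0 mm
M_cr = fr * I / y_t = 3.3959 * 1158539076.0 / 201.0 N-mm
= 19.5734 kN-m

19.5734 kN-m


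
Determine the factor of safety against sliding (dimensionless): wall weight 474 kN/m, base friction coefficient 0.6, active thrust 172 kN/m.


Resisting force = mu * W = 0.6 * 474 = 284.4 kN/m
FOS = Resisting / Driving = 284.4 / 172
= 1.6535 (dimensionless)

1.6535 (dimensionless)


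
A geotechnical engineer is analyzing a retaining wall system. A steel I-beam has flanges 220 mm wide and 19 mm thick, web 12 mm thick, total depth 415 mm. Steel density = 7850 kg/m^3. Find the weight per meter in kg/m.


A_flanges = 2 * 220 * 19 = 8360 mm^2
A_web = (415 - 2 * 19) * 12 = 4524 mm^2
A_total = 8360 + 4524 = 12884 mm^2 = 0.012884 m^2
Weight = rho * A = 7850 * 0.012884 = 101.1394 kg/m

101.1394 kg/m


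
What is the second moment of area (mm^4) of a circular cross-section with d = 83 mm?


r = d / 2 = 83 / 2 = 41.5 mm
I = pi * r^4 / 4 = pi * 41.5^4 / 4
= 2329604.88 mm^4

2329604.88 mm^4


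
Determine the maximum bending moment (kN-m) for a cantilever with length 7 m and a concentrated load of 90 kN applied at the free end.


For a cantilever with a point load at the free end:
M_max = P * L = 90 * 7 = 630 kN-m

630 kN-m


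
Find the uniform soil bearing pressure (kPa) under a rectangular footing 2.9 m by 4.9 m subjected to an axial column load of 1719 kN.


A = 2.9 * 4.9 = 14.21 m^2
q = P / A = 1719 / 14.21
= 120.9711 kPa

120.9711 kPa


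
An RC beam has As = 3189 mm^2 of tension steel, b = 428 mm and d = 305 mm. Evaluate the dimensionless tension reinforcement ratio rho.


rho = As / (b * d)
= 3189 / (428 * 305)
= 3189 / 130540
= 0.024429 (dimensionless)

0.024429 (dimensionless)


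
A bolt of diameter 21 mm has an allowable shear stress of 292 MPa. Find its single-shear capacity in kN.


A = pi * d^2 / 4 = pi * 21^2 / 4 = 346.3606 mm^2
V = f_v * A / 1000 = 292 * 346.3606 / 1000
= 101.1373 kN

101.1373 kN


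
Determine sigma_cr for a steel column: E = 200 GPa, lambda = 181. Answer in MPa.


sigma_cr = pi^2 * E / lambda^2
= 9.8696 * 200000.0 / 181^2
= 9.8696 * 200000.0 / 32761
= 60.2522 MPa

60.2522 MPa


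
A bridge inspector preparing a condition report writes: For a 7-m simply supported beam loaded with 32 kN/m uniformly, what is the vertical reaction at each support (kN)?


Total load = w * L = 32 * 7 = 224 kN
By symmetry, each reaction R = total / 2 = 224 / 2 = 112.0 kN

112.0 kN


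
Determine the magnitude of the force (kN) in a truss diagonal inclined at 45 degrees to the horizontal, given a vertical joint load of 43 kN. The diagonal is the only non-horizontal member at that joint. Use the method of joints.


At the joint, only the diagonal has a vertical component, so vertical equilibrium gives:
F * sin(45) = 43
F = 43 / sin(45)
= 43 / 0.707107
= 60.81 kN

60.81 kN


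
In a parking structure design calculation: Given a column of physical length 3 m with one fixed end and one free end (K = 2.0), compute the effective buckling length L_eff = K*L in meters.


L_eff = K * L
= 2.0 * 3
= 6.0 m

6.0 m


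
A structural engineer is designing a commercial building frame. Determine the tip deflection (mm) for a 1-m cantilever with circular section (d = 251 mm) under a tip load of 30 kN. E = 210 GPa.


I = pi * d^4 / 64 = pi * 251^4 / 64 = 194834016.97 mm^4
L = 1000.0 mm, P = 30000.0 N, E = 210000.0 MPa
delta = P * L^3 / (3 * E * I)
= 30000.0 * 1000.0^3 / (3 * 210000.0 * 194834016.97)
= 0.2444 mm

0.2444 mm


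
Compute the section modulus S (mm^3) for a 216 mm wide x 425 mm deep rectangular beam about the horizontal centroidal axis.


S = b * h^2 / 6
= 216 * 425^2 / 6
= 216 * 180625 / 6
= 6502500.0 mm^3

6502500.0 mm^3


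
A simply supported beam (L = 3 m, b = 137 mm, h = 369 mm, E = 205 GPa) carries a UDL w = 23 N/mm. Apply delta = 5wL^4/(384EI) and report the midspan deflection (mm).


I = 137 * 369^3 / 12 = 573612252.75 mm^4
L = 3000.0 mm, w = 23 N/mm, E = 205000.0 MPa
delta = 5 * w * L^4 / (384 * E * I)
= 5 * 23 * 3000.0^4 / (384 * 205000.0 * 573612252.75)
= 0.2063 mm

0.2063 mm


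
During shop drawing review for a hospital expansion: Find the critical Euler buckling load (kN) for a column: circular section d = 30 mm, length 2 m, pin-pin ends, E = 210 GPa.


I = pi * d^4 / 64 = 39760.78 mm^4
L = 2000.0 mm
P_cr = pi^2 * E * I / L^2
= 9.8696 * 210000.0 * 39760.78 / 2000.0^2
= 20602.22 N = 20.6022 kN

20.6022 kN


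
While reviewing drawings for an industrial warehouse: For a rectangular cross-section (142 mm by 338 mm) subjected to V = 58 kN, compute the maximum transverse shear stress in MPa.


A = b * h = 142 * 338 = 47996 mm^2
V = 58 kN = 58000.0 N
tau_max = 1.5 * V / A = 1.5 * 58000.0 / 47996
= 1.8127 MPa

1.8127 MPa


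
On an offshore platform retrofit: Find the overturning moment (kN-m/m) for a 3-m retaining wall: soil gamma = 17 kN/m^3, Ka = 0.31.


Pa = 0.5 * Ka * gamma * H^2
= 0.5 * 0.31 * 17 * 3^2
= 23.715 kN/m
Arm = H / 3 = 3 / 3 = 1.0 m
Mo = Pa * arm = Pa * H / 3 = 23.715 * 3 / 3 = 23.715 kN-m/m

23.715 kN-m/m


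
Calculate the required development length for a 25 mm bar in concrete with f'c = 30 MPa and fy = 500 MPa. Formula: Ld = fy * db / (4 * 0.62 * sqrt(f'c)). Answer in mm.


Ld = (fy * db) / (4 * 0.62 * sqrt(f'c))
= (500 * 25) / (4 * 0.62 * sqrt(30))
= 12500 / 13.5835
= 920.23 mm

920.23 mm


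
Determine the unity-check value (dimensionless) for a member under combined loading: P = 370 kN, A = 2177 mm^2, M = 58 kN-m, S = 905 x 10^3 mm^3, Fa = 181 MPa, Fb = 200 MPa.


f_a = P / A = 370000.0 / 2177 = 169.9587 MPa
f_b = M / S = 58000000.0 / 905000.0 = 64.0884 MPa
Ratio = f_a / Fa + f_b / Fb
= 169.9587 / 181 + 64.0884 / 200
= 1.2594 (dimensionless)

1.2594 (dimensionless)


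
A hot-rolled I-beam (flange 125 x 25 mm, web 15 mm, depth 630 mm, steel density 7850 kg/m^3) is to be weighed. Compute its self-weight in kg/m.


A_flanges = 2 * 125 * 25 = 6250 mm^2
A_web = (630 - 2 * 25) * 15 = 8700 mm^2
A_total = 6250 + 8700 = 14950 mm^2 = 0.014950 m^2
Weight = rho * A = 7850 * 0.014950 = 117.3575 kg/m

117.3575 kg/m


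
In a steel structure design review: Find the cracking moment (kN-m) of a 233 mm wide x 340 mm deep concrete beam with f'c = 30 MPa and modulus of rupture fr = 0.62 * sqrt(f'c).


fr = 0.62 * sqrt(30) = 0.62 * 5.4772 = 3.3959 MPa
I = 233 * 340^3 / 12 = 763152666.67 mm^4
y_t = 170.0 mm
M_cr = fr * I / y_t = 3.3959 * 763152666.67 / 170.0 N-mm
= 15.2446 kN-m

15.2446 kN-m


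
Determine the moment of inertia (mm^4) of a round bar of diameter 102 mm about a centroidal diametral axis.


r = d / 2 = 102 / 2 = 51.0 mm
I = pi * r^4 / 4 = pi * 51.0^4 / 4
= 5313376.44 mm^4

5313376.44 mm^4


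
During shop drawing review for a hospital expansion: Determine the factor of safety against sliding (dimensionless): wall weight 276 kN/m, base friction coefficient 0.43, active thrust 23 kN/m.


Resisting force = mu * W = 0.43 * 276 = 118.68 kN/m
FOS = Resisting / Driving = 118.68 / 23
= 5.16 (dimensionless)

5.16 (dimensionless)


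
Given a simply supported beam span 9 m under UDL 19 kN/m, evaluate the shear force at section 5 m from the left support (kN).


R_A = w * L / 2 = 19 * 9 / 2 = 85.5 kN
V(x) = R_A - w * x = 85.5 - 19 * 5
= -9.5 kN

-9.5 kN


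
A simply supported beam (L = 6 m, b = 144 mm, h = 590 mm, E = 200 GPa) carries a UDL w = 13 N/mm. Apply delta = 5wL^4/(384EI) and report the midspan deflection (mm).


I = 144 * 590^3 / 12 = 2464548000.0 mm^4
L = 6000.0 mm, w = 13 N/mm, E = 200000.0 MPa
delta = 5 * w * L^4 / (384 * E * I)
= 5 * 13 * 6000.0^4 / (384 * 200000.0 * 2464548000.0)
= 0.4451 mm

0.4451 mm


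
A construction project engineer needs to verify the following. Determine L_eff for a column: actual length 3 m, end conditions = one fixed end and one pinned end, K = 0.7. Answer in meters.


L_eff = K * L
= 0.7 * 3
= 2.1 m

2.1 m


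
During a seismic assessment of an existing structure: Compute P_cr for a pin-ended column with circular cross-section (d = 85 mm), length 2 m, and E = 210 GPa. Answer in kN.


I = pi * d^4 / 64 = 2562392.19 mm^4
L = 2000.0 mm
P_cr = pi^2 * E * I / L^2
= 9.8696 * 210000.0 * 2562392.19 / 2000.0^2
= 1327714.35 N = 1327.7144 kN

1327.7144 kN


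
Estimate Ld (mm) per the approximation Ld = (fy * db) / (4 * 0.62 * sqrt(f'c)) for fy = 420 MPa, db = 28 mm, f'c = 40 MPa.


Ld = (fy * db) / (4 * 0.62 * sqrt(f'c))
= (420 * 28) / (4 * 0.62 * sqrt(40))
= 11760 / 15.6849
= 749.77 mm

749.77 mm


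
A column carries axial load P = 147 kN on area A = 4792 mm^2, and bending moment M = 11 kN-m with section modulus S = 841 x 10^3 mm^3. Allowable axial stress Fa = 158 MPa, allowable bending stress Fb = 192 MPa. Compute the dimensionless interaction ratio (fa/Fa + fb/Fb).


f_a = P / A = 147000.0 / 4792 = 30.6761 MPa
f_b = M / S = 11000000.0 / 841000.0 = 13.0797 MPa
Ratio = f_a / Fa + f_b / Fb
= 30.6761 / 158 + 13.0797 / 192
= 0.2623 (dimensionless)

0.2623 (dimensionless)


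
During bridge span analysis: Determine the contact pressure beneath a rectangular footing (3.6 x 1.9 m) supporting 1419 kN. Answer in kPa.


A = 3.6 * 1.9 = 6.84 m^2
q = P / A = 1419 / 6.84
= 207.4561 kPa

207.4561 kPa


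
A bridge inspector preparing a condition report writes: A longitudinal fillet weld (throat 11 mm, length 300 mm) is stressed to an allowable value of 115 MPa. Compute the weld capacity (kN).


Strength = throat * length * allowable stress
= 11 * 300 * 115 N
= 379500 N
= 379.5 kN

379.5 kN
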